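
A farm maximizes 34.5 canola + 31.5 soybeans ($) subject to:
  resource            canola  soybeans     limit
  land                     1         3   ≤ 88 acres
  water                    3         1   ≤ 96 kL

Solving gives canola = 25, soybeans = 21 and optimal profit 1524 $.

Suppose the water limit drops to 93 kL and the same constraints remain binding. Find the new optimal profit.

Both land and water are binding at x*.
From A_Bᵀ y = c: 1·y_land + 3·y_water = 34.5; 3·y_land + 1·y_water = 31.5.
This yields shadow prices y_land = 7.5, y_water = 9.
Δz = y_water·Δb = 9 × (-3) = -27, so new z* = 1524 − 27 = 1497.

1497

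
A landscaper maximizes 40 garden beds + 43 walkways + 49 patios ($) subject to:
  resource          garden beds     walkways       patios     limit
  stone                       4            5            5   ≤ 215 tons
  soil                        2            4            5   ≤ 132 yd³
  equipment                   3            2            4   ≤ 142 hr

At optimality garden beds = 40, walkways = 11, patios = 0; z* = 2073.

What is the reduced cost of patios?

Binding: stone and equipment. Non-binding: soil (8 unused).
By complementary slackness, y = 0 for the non-binding constraint.
From A_Bᵀ y = c: 4·y_stone + 3·y_equipment = 40; 5·y_stone + 2·y_equipment = 43.
This yields shadow prices y_stone = 7, y_equipment = 4.
Reduced cost of patios: c₃ − yᵀa₃ = 49 − (7·5 + 4·4) = 49 − 51 = -2.

-2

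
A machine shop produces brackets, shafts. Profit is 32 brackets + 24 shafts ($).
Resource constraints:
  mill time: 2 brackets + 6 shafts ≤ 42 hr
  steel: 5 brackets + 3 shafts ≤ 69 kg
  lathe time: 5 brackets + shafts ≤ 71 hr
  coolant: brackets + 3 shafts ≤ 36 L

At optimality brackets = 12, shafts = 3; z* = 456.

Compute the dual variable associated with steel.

6

Check each constraint at x*: mill time 42/42 (tight); steel 69/69 (tight); lathe time 63/71 (slack 8); coolant 21/36 (slack 15).
By complementary slackness, y = 0 for the non-binding constraints.
The binding rows give the dual system: 2·y_mill time + 5·y_steel = 32 and 6·y_mill time + 3·y_steel = 24.
Solving: y_mill time = 1, y_steel = 6.
Shadow price of steel = 6.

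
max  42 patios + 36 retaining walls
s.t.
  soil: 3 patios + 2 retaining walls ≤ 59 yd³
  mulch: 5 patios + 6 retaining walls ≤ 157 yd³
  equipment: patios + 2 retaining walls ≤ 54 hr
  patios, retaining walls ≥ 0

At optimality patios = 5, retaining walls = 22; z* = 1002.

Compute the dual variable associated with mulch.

Binding: soil and mulch. Non-binding: equipment (5 unused).
Since equipment is not tight, its dual is 0.
Dual feasibility on the basic columns requires 3·y_soil + 5·y_mulch = 42, 2·y_soil + 6·y_mulch = 36.
→ y_soil = 9 and y_mulch = 3.
Shadow price of mulch = 3.

3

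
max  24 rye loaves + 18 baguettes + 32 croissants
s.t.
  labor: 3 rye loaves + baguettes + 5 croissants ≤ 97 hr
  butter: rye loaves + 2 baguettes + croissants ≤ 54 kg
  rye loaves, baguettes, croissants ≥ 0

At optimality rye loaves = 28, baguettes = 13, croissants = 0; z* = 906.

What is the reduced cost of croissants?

At the optimum: labor uses 97 of 97 (binding); butter uses 54 of 54 (binding).
Dual feasibility on the basic columns requires 3·y_labor + 1·y_butter = 24, 1·y_labor + 2·y_butter = 18.
This yields shadow prices y_labor = 6, y_butter = 6.
Reduced cost of croissants: c₃ − yᵀa₃ = 32 − (6·5 + 6·1) = 32 − 36 = -4.

-4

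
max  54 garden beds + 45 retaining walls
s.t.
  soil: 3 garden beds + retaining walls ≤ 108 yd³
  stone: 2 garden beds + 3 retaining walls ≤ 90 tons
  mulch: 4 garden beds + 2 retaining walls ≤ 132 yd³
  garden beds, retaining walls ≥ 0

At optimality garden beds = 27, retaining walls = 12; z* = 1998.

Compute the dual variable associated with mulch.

Check each constraint at x*: soil 93/108 (slack 15); stone 90/90 (tight); mulch 132/132 (tight).
Since soil is not tight, its dual is 0.
From A_Bᵀ y = c: 2·y_stone + 4·y_mulch = 54; 3·y_stone + 2·y_mulch = 45.
Solving: y_stone = 9, y_mulch = 9.
Shadow price of mulch = 9.

9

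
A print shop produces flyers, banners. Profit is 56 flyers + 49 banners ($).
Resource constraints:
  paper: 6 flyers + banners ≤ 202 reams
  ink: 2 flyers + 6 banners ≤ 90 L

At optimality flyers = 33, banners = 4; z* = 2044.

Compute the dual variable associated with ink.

7

Check each constraint at x*: paper 202/202 (tight); ink 90/90 (tight).
The binding rows give the dual system: 6·y_paper + 2·y_ink = 56 and 1·y_paper + 6·y_ink = 49.
→ y_paper = 7 and y_ink = 7.
Shadow price of ink = 7.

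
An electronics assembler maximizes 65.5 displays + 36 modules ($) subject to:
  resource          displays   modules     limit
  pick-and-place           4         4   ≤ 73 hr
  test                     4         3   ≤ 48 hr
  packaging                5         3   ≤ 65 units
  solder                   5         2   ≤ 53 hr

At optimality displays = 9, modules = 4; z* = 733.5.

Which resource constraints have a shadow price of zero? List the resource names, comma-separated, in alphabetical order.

packaging, pick-and-place

pick-and-place: 52/73 (slack 21)
test: 48/48 (binding)
packaging: 57/65 (slack 8)
solder: 53/53 (binding)
By complementary slackness, a constraint with positive slack has shadow price 0 → packaging, pick-and-place.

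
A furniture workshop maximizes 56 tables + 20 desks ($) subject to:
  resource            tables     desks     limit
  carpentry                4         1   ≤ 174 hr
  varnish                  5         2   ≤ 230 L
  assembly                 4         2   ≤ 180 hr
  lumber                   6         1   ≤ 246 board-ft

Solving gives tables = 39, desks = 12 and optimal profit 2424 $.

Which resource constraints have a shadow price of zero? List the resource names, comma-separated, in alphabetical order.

carpentry, varnish

carpentry: 168/174 (slack 6)
varnish: 219/230 (slack 11)
assembly: 180/180 (binding)
lumber: 246/246 (binding)
By complementary slackness, a constraint with positive slack has shadow price 0 → carpentry, varnish.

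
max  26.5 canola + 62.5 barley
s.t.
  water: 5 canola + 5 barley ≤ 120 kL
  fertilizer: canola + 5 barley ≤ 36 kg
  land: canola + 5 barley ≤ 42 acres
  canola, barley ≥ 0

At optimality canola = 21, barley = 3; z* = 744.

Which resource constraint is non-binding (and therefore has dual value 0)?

water: 120/120 (binding)
fertilizer: 36/36 (binding)
land: 36/42 (slack 6)
By complementary slackness, a constraint with positive slack has shadow price 0 → land.

land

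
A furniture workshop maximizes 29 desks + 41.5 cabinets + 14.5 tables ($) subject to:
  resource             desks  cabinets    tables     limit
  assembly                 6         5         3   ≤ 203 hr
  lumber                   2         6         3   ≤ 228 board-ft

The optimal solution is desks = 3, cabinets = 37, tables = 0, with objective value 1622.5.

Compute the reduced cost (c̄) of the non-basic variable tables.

-8

At the optimum: assembly uses 203 of 203 (binding); lumber uses 228 of 228 (binding).
The binding rows give the dual system: 6·y_assembly + 2·y_lumber = 29 and 5·y_assembly + 6·y_lumber = 41.5.
This yields shadow prices y_assembly = 3.5, y_lumber = 4.
Reduced cost of tables: c₃ − yᵀa₃ = 14.5 − (3.5·3 + 4·3) = 14.5 − 22.5 = -8.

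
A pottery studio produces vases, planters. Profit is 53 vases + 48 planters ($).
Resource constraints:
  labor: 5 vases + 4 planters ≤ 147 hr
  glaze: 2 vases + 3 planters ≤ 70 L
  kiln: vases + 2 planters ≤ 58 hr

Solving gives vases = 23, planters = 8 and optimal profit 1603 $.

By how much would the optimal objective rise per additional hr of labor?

9

Binding: labor and glaze. Non-binding: kiln (19 unused).
Since kiln is not tight, its dual is 0.
From A_Bᵀ y = c: 5·y_labor + 2·y_glaze = 53; 4·y_labor + 3·y_glaze = 48.
This yields shadow prices y_labor = 9, y_glaze = 4.
Shadow price of labor = 9.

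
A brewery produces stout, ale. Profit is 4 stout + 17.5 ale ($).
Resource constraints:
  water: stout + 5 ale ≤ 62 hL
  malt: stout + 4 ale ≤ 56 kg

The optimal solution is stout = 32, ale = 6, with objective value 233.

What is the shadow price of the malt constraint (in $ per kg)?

At the optimum: water uses 62 of 62 (binding); malt uses 56 of 56 (binding).
The binding rows give the dual system: 1·y_water + 1·y_malt = 4 and 5·y_water + 4·y_malt = 17.5.
→ y_water = 1.5 and y_malt = 2.5.
Shadow price of malt = 2.5.

2.5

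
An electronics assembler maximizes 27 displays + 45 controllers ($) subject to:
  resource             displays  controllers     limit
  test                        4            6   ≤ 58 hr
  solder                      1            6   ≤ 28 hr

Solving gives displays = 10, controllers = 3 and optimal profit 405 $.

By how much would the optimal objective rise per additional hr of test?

Check each constraint at x*: test 58/58 (tight); solder 28/28 (tight).
From A_Bᵀ y = c: 4·y_test + 1·y_solder = 27; 6·y_test + 6·y_solder = 45.
Solving: y_test = 6.5, y_solder = 1.
Shadow price of test = 6.5.

6.5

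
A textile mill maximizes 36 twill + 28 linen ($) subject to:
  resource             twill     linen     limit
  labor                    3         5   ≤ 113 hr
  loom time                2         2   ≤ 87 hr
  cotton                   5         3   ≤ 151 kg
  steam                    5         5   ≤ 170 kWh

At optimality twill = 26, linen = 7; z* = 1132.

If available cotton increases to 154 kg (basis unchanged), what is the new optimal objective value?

1150

At the optimum: labor uses 113 of 113 (binding); loom time uses 66 of 87 (slack = 21); cotton uses 151 of 151 (binding); steam uses 165 of 170 (slack = 5).
Since loom time, steam are not tight, their duals are 0.
From A_Bᵀ y = c: 3·y_labor + 5·y_cotton = 36; 5·y_labor + 3·y_cotton = 28.
→ y_labor = 2 and y_cotton = 6.
Δz = y_cotton·Δb = 6 × (3) = 18, so new z* = 1132 + 18 = 1150.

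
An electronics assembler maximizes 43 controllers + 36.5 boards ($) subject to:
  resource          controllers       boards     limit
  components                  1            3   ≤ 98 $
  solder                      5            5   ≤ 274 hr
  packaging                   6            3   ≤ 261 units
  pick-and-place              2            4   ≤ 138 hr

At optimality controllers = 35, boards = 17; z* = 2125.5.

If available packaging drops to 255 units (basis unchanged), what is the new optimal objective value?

2092.5

At the optimum: components uses 86 of 98 (slack = 12); solder uses 260 of 274 (slack = 14); packaging uses 261 of 261 (binding); pick-and-place uses 138 of 138 (binding).
Since components, solder are not tight, their duals are 0.
The binding rows give the dual system: 6·y_packaging + 2·y_pick-and-place = 43 and 3·y_packaging + 4·y_pick-and-place = 36.5.
Solving: y_packaging = 5.5, y_pick-and-place = 5.
Δz = y_packaging·Δb = 5.5 × (-6) = -33, so new z* = 2125.5 − 33 = 2092.5.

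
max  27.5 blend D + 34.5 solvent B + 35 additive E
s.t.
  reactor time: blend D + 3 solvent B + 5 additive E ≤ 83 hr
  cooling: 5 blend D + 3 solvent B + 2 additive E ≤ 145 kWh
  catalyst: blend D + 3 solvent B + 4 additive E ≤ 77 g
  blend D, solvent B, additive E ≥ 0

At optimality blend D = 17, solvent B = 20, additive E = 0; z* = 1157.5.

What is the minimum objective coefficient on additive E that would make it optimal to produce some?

38

At the optimum: reactor time uses 77 of 83 (slack = 6); cooling uses 145 of 145 (binding); catalyst uses 77 of 77 (binding).
Since reactor time is not tight, its dual is 0.
From A_Bᵀ y = c: 5·y_cooling + 1·y_catalyst = 27.5; 3·y_cooling + 3·y_catalyst = 34.5.
This yields shadow prices y_cooling = 4, y_catalyst = 7.5.
additive E enters the basis when its profit ≥ yᵀa₃ = 4·2 + 7.5·4 = 38.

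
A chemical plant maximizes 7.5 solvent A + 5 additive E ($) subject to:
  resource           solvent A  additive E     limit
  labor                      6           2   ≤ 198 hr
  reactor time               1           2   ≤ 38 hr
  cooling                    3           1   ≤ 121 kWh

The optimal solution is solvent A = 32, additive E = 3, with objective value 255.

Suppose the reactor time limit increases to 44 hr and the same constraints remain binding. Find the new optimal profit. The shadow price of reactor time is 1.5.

264

Δb = 6, so new z* = 255 + (1.5)·(6) = 255 + 9 = 264.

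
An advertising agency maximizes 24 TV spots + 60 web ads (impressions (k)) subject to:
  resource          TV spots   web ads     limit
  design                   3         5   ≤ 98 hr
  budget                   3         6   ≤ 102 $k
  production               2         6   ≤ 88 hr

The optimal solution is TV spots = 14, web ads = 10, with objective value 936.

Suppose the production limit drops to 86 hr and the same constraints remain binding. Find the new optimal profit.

Binding: budget and production. Non-binding: design (6 unused).
By complementary slackness, y = 0 for the non-binding constraint.
The binding rows give the dual system: 3·y_budget + 2·y_production = 24 and 6·y_budget + 6·y_production = 60.
→ y_budget = 4 and y_production = 6.
Δz = y_production·Δb = 6 × (-2) = -12, so new z* = 936 − 12 = 924.

924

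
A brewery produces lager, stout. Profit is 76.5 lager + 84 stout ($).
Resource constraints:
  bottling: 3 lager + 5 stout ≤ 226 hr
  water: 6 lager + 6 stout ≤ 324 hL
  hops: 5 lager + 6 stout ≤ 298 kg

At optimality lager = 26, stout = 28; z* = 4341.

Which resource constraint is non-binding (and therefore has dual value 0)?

bottling: 218/226 (slack 8)
water: 324/324 (binding)
hops: 298/298 (binding)
By complementary slackness, a constraint with positive slack has shadow price 0 → bottling.

bottling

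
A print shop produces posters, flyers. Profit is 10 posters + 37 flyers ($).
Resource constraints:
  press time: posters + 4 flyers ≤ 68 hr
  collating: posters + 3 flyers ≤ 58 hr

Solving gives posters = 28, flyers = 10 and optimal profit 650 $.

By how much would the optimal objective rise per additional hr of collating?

Both press time and collating are binding at x*.
Dual feasibility on the basic columns requires 1·y_press time + 1·y_collating = 10, 4·y_press time + 3·y_collating = 37.
→ y_press time = 7 and y_collating = 3.
Shadow price of collating = 3.

3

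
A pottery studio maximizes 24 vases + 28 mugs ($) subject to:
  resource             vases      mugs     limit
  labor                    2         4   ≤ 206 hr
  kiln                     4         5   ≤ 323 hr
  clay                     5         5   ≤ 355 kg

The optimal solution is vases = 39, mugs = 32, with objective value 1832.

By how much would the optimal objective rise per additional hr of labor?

Binding: labor and clay. Non-binding: kiln (7 unused).
Since kiln is not tight, its dual is 0.
Dual feasibility on the basic columns requires 2·y_labor + 5·y_clay = 24, 4·y_labor + 5·y_clay = 28.
Solving: y_labor = 2, y_clay = 4.
Shadow price of labor = 2.

2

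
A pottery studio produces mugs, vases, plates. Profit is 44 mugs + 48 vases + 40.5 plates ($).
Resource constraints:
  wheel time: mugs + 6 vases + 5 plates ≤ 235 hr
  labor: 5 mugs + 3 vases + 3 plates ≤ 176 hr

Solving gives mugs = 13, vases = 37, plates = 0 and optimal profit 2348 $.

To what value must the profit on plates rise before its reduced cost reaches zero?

Check each constraint at x*: wheel time 235/235 (tight); labor 176/176 (tight).
From A_Bᵀ y = c: 1·y_wheel time + 5·y_labor = 44; 6·y_wheel time + 3·y_labor = 48.
→ y_wheel time = 4 and y_labor = 8.
plates enters the basis when its profit ≥ yᵀa₃ = 4·5 + 8·3 = 44.

44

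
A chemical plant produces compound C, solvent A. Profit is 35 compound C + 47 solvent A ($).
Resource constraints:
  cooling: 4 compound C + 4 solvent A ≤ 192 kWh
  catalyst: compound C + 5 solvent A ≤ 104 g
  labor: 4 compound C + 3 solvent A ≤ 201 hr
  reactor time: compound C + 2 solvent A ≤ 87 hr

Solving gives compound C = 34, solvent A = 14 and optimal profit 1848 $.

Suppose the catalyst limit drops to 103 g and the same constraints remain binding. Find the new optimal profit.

1845

Binding: cooling and catalyst. Non-binding: labor (23 unused), reactor time (25 unused).
Since labor, reactor time are not tight, their duals are 0.
The binding rows give the dual system: 4·y_cooling + 1·y_catalyst = 35 and 4·y_cooling + 5·y_catalyst = 47.
→ y_cooling = 8 and y_catalyst = 3.
Δz = y_catalyst·Δb = 3 × (-1) = -3, so new z* = 1848 − 3 = 1845.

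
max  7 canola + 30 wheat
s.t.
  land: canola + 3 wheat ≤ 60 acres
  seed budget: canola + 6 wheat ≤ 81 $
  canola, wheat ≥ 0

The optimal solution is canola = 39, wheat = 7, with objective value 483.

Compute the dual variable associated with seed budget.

3

At the optimum: land uses 60 of 60 (binding); seed budget uses 81 of 81 (binding).
Dual feasibility on the basic columns requires 1·y_land + 1·y_seed budget = 7, 3·y_land + 6·y_seed budget = 30.
Solving: y_land = 4, y_seed budget = 3.
Shadow price of seed budget = 3.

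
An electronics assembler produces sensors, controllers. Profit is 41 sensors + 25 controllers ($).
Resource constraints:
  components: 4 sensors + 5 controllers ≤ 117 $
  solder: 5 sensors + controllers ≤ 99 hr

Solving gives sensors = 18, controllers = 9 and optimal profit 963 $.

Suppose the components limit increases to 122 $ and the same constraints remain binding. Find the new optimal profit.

983

At the optimum: components uses 117 of 117 (binding); solder uses 99 of 99 (binding).
The binding rows give the dual system: 4·y_components + 5·y_solder = 41 and 5·y_components + 1·y_solder = 25.
→ y_components = 4 and y_solder = 5.
Δz = y_components·Δb = 4 × (5) = 20, so new z* = 963 + 20 = 983.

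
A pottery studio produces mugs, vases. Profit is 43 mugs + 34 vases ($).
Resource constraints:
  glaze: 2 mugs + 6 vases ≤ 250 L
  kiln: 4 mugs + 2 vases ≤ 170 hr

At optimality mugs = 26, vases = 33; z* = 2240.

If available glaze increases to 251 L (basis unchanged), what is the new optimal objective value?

At the optimum: glaze uses 250 of 250 (binding); kiln uses 170 of 170 (binding).
The binding rows give the dual system: 2·y_glaze + 4·y_kiln = 43 and 6·y_glaze + 2·y_kiln = 34.
→ y_glaze = 2.5 and y_kiln = 9.5.
Δz = y_glaze·Δb = 2.5 × (1) = 2.5, so new z* = 2240 + 2.5 = 2242.5.

2242.5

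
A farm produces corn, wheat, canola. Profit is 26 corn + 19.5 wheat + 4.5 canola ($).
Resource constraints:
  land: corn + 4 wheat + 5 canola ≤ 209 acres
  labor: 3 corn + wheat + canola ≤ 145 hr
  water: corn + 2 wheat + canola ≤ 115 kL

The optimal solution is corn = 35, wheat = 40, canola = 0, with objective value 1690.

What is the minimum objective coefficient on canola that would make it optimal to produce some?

Binding: labor and water. Non-binding: land (14 unused).
Slack constraints have shadow price 0 (complementary slackness).
The binding rows give the dual system: 3·y_labor + 1·y_water = 26 and 1·y_labor + 2·y_water = 19.5.
This yields shadow prices y_labor = 6.5, y_water = 6.5.
canola enters the basis when its profit ≥ yᵀa₃ = 6.5·1 + 6.5·1 = 13.

13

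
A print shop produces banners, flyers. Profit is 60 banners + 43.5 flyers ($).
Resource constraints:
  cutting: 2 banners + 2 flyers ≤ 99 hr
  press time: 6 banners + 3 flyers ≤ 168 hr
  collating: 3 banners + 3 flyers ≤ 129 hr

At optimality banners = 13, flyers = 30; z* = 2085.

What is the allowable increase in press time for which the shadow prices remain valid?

90

Binding constraints: press time, collating. The basis is B = [[6,3],[3,3]] with det 9.
Per unit increase in press time, x* moves by d = (0.3333, -0.3333).
The basis stays optimal until flyers reaches 0; allowable increase = 90 hr.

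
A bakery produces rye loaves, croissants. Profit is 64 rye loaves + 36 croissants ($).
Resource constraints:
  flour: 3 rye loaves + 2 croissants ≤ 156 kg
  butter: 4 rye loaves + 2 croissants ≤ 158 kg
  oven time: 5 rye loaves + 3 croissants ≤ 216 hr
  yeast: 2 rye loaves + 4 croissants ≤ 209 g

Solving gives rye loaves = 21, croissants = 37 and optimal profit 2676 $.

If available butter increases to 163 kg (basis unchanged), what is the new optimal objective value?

Check each constraint at x*: flour 137/156 (slack 19); butter 158/158 (tight); oven time 216/216 (tight); yeast 190/209 (slack 19).
Slack constraints have shadow price 0 (complementary slackness).
Dual feasibility on the basic columns requires 4·y_butter + 5·y_oven time = 64, 2·y_butter + 3·y_oven time = 36.
This yields shadow prices y_butter = 6, y_oven time = 8.
Δz = y_butter·Δb = 6 × (5) = 30, so new z* = 2676 + 30 = 2706.

2706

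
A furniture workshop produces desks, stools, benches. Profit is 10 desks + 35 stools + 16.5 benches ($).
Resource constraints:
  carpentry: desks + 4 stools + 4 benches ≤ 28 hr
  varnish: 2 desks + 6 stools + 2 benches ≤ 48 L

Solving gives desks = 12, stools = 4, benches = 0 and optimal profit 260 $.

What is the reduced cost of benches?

Both carpentry and varnish are binding at x*.
From A_Bᵀ y = c: 1·y_carpentry + 2·y_varnish = 10; 4·y_carpentry + 6·y_varnish = 35.
This yields shadow prices y_carpentry = 5, y_varnish = 2.5.
Reduced cost of benches: c₃ − yᵀa₃ = 16.5 − (5·4 + 2.5·2) = 16.5 − 25 = -8.5.

-8.5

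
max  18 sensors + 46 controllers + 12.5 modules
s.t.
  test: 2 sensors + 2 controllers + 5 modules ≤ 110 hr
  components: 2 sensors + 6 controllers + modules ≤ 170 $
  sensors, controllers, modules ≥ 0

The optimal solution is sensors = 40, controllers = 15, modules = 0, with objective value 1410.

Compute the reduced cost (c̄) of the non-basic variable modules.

-4.5

Both test and components are binding at x*.
From A_Bᵀ y = c: 2·y_test + 2·y_components = 18; 2·y_test + 6·y_components = 46.
Solving: y_test = 2, y_components = 7.
Reduced cost of modules: c₃ − yᵀa₃ = 12.5 − (2·5 + 7·1) = 12.5 − 17 = -4.5.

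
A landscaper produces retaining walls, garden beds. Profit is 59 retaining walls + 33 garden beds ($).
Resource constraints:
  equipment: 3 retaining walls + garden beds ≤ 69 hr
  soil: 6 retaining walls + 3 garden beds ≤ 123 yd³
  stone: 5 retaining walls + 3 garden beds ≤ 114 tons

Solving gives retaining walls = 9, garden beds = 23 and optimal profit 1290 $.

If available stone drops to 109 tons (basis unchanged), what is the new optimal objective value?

1255

Check each constraint at x*: equipment 50/69 (slack 19); soil 123/123 (tight); stone 114/114 (tight).
Slack constraints have shadow price 0 (complementary slackness).
Dual feasibility on the basic columns requires 6·y_soil + 5·y_stone = 59, 3·y_soil + 3·y_stone = 33.
This yields shadow prices y_soil = 4, y_stone = 7.
Δz = y_stone·Δb = 7 × (-5) = -35, so new z* = 1290 − 35 = 1255.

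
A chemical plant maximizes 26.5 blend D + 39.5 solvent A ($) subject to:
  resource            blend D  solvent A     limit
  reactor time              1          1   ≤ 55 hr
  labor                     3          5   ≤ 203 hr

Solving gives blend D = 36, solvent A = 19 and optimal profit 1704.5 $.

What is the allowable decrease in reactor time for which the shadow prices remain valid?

14.4

Binding constraints: reactor time, labor. The basis is B = [[1,1],[3,5]] with det 2.
Per unit decrease in reactor time, x* moves by d = (-2.5, 1.5).
The basis stays optimal until blend D reaches 0; allowable decrease = 14.4 hr.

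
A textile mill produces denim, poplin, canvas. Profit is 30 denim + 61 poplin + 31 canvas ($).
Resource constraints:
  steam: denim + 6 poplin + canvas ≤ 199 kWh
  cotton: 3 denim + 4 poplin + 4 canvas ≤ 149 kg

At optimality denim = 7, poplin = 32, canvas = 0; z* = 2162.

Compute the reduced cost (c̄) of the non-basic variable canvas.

Both steam and cotton are binding at x*.
Dual feasibility on the basic columns requires 1·y_steam + 3·y_cotton = 30, 6·y_steam + 4·y_cotton = 61.
→ y_steam = 4.5 and y_cotton = 8.5.
Reduced cost of canvas: c₃ − yᵀa₃ = 31 − (4.5·1 + 8.5·4) = 31 − 38.5 = -7.5.

-7.5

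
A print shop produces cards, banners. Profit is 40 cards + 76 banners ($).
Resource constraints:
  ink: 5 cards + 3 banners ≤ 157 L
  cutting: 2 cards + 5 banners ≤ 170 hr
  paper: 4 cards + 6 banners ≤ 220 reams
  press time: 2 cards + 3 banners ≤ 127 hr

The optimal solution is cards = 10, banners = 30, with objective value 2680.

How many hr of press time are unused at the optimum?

press time used = 2·10 + 3·30 = 110; slack = 127 − 110 = 17.

17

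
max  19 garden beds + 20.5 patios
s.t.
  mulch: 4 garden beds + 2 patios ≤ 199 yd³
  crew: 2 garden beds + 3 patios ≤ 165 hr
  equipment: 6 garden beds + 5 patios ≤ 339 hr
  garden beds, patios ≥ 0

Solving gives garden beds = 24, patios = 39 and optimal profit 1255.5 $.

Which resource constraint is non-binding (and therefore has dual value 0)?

mulch: 174/199 (slack 25)
crew: 165/165 (binding)
equipment: 339/339 (binding)
By complementary slackness, a constraint with positive slack has shadow price 0 → mulch.

mulch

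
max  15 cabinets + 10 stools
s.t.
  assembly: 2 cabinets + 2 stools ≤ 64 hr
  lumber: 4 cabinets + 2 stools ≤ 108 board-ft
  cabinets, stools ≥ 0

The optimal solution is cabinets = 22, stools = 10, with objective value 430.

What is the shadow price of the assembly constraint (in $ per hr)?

2.5

Check each constraint at x*: assembly 64/64 (tight); lumber 108/108 (tight).
From A_Bᵀ y = c: 2·y_assembly + 4·y_lumber = 15; 2·y_assembly + 2·y_lumber = 10.
Solving: y_assembly = 2.5, y_lumber = 2.5.
Shadow price of assembly = 2.5.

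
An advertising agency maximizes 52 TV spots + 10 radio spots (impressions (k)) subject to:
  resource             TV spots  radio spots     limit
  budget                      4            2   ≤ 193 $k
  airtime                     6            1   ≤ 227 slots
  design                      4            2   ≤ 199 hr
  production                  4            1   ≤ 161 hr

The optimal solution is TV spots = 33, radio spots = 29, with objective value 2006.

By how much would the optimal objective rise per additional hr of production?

Check each constraint at x*: budget 190/193 (slack 3); airtime 227/227 (tight); design 190/199 (slack 9); production 161/161 (tight).
Since budget, design are not tight, their duals are 0.
Dual feasibility on the basic columns requires 6·y_airtime + 4·y_production = 52, 1·y_airtime + 1·y_production = 10.
This yields shadow prices y_airtime = 6, y_production = 4.
Shadow price of production = 4.

4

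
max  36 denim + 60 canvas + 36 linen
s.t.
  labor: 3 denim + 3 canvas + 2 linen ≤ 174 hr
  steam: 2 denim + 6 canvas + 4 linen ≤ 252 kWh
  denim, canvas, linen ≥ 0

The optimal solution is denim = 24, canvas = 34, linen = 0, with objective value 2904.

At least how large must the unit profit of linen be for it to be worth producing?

40

Both labor and steam are binding at x*.
The binding rows give the dual system: 3·y_labor + 2·y_steam = 36 and 3·y_labor + 6·y_steam = 60.
Solving: y_labor = 8, y_steam = 6.
linen enters the basis when its profit ≥ yᵀa₃ = 8·2 + 6·4 = 40.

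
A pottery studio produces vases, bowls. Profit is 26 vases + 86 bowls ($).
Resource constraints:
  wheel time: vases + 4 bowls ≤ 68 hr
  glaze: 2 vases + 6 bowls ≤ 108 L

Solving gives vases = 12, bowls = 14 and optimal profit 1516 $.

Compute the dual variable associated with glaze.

Check each constraint at x*: wheel time 68/68 (tight); glaze 108/108 (tight).
The binding rows give the dual system: 1·y_wheel time + 2·y_glaze = 26 and 4·y_wheel time + 6·y_glaze = 86.
Solving: y_wheel time = 8, y_glaze = 9.
Shadow price of glaze = 9.

9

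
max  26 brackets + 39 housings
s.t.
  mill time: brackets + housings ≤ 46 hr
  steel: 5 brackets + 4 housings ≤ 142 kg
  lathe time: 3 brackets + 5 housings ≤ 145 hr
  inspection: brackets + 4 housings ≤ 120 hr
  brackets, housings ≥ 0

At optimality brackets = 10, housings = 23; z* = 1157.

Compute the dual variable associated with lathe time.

7

At the optimum: mill time uses 33 of 46 (slack = 13); steel uses 142 of 142 (binding); lathe time uses 145 of 145 (binding); inspection uses 102 of 120 (slack = 18).
Slack constraints have shadow price 0 (complementary slackness).
Dual feasibility on the basic columns requires 5·y_steel + 3·y_lathe time = 26, 4·y_steel + 5·y_lathe time = 39.
This yields shadow prices y_steel = 1, y_lathe time = 7.
Shadow price of lathe time = 7.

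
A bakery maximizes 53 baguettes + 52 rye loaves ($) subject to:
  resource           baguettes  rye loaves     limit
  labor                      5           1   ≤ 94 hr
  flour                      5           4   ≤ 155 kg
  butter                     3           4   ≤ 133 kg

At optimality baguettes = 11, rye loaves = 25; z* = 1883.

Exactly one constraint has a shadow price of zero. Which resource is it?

labor

labor: 80/94 (slack 14)
flour: 155/155 (binding)
butter: 133/133 (binding)
By complementary slackness, a constraint with positive slack has shadow price 0 → labor.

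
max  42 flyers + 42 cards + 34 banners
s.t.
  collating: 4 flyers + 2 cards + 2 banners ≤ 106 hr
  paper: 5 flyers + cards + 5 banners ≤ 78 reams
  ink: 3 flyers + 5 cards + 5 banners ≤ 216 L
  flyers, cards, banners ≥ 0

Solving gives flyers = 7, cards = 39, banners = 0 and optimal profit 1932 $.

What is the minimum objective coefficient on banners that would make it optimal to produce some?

42

Check each constraint at x*: collating 106/106 (tight); paper 74/78 (slack 4); ink 216/216 (tight).
Slack constraints have shadow price 0 (complementary slackness).
The binding rows give the dual system: 4·y_collating + 3·y_ink = 42 and 2·y_collating + 5·y_ink = 42.
This yields shadow prices y_collating = 6, y_ink = 6.
banners enters the basis when its profit ≥ yᵀa₃ = 6·2 + 6·5 = 42.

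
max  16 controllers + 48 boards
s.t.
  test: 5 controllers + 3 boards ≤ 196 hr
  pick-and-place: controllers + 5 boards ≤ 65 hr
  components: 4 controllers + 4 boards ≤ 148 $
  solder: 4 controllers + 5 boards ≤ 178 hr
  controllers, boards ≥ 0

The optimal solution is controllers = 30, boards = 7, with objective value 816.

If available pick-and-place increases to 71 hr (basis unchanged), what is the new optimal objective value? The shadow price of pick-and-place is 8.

864

Δb = 6, so new z* = 816 + (8)·(6) = 816 + 48 = 864.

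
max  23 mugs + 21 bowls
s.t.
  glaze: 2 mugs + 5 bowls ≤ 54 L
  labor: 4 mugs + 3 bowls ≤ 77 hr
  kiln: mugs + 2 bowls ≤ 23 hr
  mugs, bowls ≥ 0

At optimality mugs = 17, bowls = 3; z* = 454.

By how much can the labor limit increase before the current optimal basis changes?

15

Binding constraints: labor, kiln. The basis is B = [[4,3],[1,2]] with det 5.
Per unit increase in labor, x* moves by d = (0.4, -0.2).
The basis stays optimal until bowls reaches 0; allowable increase = 15 hr.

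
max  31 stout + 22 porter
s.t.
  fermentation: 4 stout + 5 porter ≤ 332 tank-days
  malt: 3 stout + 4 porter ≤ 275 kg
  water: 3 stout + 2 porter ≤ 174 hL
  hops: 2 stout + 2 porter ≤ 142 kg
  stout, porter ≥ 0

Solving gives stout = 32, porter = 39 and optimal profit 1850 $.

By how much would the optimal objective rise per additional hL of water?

9

At the optimum: fermentation uses 323 of 332 (slack = 9); malt uses 252 of 275 (slack = 23); water uses 174 of 174 (binding); hops uses 142 of 142 (binding).
Since fermentation, malt are not tight, their duals are 0.
The binding rows give the dual system: 3·y_water + 2·y_hops = 31 and 2·y_water + 2·y_hops = 22.
→ y_water = 9 and y_hops = 2.
Shadow price of water = 9.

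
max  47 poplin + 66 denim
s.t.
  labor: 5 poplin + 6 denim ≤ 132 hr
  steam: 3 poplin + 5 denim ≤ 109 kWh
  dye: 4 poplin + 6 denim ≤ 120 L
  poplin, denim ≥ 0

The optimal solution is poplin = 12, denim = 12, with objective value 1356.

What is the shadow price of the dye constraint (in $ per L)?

Binding: labor and dye. Non-binding: steam (13 unused).
Slack constraints have shadow price 0 (complementary slackness).
Dual feasibility on the basic columns requires 5·y_labor + 4·y_dye = 47, 6·y_labor + 6·y_dye = 66.
→ y_labor = 3 and y_dye = 8.
Shadow price of dye = 8.

8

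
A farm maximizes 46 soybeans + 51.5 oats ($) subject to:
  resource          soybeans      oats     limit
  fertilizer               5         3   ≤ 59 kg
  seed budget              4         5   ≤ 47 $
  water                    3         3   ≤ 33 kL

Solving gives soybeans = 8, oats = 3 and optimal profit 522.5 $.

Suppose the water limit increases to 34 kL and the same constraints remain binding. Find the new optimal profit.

Check each constraint at x*: fertilizer 49/59 (slack 10); seed budget 47/47 (tight); water 33/33 (tight).
Since fertilizer is not tight, its dual is 0.
From A_Bᵀ y = c: 4·y_seed budget + 3·y_water = 46; 5·y_seed budget + 3·y_water = 51.5.
→ y_seed budget = 5.5 and y_water = 8.
Δz = y_water·Δb = 8 × (1) = 8, so new z* = 522.5 + 8 = 530.5.

530.5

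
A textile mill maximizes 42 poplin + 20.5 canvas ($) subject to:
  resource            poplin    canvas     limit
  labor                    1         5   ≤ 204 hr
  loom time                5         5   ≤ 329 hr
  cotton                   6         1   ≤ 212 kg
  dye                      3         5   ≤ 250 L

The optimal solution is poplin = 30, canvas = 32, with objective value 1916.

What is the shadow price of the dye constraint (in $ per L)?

At the optimum: labor uses 190 of 204 (slack = 14); loom time uses 310 of 329 (slack = 19); cotton uses 212 of 212 (binding); dye uses 250 of 250 (binding).
By complementary slackness, y = 0 for the non-binding constraints.
Dual feasibility on the basic columns requires 6·y_cotton + 3·y_dye = 42, 1·y_cotton + 5·y_dye = 20.5.
Solving: y_cotton = 5.5, y_dye = 3.
Shadow price of dye = 3.

3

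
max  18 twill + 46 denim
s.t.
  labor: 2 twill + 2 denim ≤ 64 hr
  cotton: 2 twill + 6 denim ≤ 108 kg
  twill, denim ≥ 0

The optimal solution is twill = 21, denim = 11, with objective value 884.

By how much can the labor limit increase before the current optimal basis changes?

Binding constraints: labor, cotton. The basis is B = [[2,2],[2,6]] with det 8.
Per unit increase in labor, x* moves by d = (0.75, -0.25).
The basis stays optimal until denim reaches 0; allowable increase = 44 hr.

44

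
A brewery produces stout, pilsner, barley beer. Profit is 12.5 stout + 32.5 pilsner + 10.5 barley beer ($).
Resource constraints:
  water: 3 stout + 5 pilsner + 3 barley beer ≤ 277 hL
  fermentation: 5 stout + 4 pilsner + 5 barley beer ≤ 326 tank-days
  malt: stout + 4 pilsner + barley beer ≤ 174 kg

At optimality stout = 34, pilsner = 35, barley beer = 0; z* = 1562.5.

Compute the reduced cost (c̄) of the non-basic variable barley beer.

Binding: water and malt. Non-binding: fermentation (16 unused).
Slack constraints have shadow price 0 (complementary slackness).
The binding rows give the dual system: 3·y_water + 1·y_malt = 12.5 and 5·y_water + 4·y_malt = 32.5.
Solving: y_water = 2.5, y_malt = 5.
Reduced cost of barley beer: c₃ − yᵀa₃ = 10.5 − (2.5·3 + 5·1) = 10.5 − 12.5 = -2.

-2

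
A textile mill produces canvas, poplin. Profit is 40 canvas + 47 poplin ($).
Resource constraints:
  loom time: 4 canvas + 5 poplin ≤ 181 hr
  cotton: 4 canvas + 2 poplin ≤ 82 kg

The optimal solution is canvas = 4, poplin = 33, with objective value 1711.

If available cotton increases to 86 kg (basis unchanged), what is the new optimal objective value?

1715

At the optimum: loom time uses 181 of 181 (binding); cotton uses 82 of 82 (binding).
Dual feasibility on the basic columns requires 4·y_loom time + 4·y_cotton = 40, 5·y_loom time + 2·y_cotton = 47.
Solving: y_loom time = 9, y_cotton = 1.
Δz = y_cotton·Δb = 1 × (4) = 4, so new z* = 1711 + 4 = 1715.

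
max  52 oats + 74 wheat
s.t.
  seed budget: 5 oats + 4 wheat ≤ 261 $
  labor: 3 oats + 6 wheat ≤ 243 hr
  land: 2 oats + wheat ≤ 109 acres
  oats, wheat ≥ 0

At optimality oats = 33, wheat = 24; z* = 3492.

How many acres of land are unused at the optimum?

land used = 2·33 + 1·24 = 90; slack = 109 − 90 = 19.

19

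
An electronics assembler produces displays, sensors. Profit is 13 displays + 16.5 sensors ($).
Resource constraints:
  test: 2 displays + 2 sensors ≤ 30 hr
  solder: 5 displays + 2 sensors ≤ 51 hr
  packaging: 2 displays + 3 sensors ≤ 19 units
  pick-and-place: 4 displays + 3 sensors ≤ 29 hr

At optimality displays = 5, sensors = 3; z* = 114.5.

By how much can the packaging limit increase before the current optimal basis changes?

Binding constraints: packaging, pick-and-place. The basis is B = [[2,3],[4,3]] with det -6.
Per unit increase in packaging, x* moves by d = (-0.5, 0.6667).
The basis stays optimal until displays reaches 0; allowable increase = 10 units.

10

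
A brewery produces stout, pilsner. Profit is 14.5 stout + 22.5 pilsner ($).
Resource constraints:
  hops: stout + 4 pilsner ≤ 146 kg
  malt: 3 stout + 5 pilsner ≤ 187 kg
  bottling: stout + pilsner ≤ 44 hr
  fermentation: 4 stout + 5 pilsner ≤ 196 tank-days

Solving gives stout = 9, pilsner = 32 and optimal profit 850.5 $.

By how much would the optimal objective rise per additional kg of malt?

3.5

Binding: malt and fermentation. Non-binding: hops (9 unused), bottling (3 unused).
By complementary slackness, y = 0 for the non-binding constraints.
The binding rows give the dual system: 3·y_malt + 4·y_fermentation = 14.5 and 5·y_malt + 5·y_fermentation = 22.5.
This yields shadow prices y_malt = 3.5, y_fermentation = 1.
Shadow price of malt = 3.5.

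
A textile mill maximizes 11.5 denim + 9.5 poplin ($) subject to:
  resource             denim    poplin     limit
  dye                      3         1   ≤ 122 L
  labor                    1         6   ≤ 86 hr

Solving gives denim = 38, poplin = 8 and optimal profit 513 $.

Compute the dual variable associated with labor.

1

Both dye and labor are binding at x*.
From A_Bᵀ y = c: 3·y_dye + 1·y_labor = 11.5; 1·y_dye + 6·y_labor = 9.5.
→ y_dye = 3.5 and y_labor = 1.
Shadow price of labor = 1.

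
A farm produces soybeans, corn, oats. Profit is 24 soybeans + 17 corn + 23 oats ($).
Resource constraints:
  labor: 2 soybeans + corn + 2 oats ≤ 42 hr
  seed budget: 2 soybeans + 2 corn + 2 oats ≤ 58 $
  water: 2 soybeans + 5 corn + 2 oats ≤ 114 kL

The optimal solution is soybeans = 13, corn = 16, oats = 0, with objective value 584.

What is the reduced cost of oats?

At the optimum: labor uses 42 of 42 (binding); seed budget uses 58 of 58 (binding); water uses 106 of 114 (slack = 8).
Since water is not tight, its dual is 0.
From A_Bᵀ y = c: 2·y_labor + 2·y_seed budget = 24; 1·y_labor + 2·y_seed budget = 17.
→ y_labor = 7 and y_seed budget = 5.
Reduced cost of oats: c₃ − yᵀa₃ = 23 − (7·2 + 5·2) = 23 − 24 = -1.

-1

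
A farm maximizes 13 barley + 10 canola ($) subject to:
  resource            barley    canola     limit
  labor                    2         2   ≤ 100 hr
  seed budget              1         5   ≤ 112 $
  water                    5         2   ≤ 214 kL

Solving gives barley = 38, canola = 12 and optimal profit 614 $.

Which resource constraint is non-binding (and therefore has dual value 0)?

labor: 100/100 (binding)
seed budget: 98/112 (slack 14)
water: 214/214 (binding)
By complementary slackness, a constraint with positive slack has shadow price 0 → seed budget.

seed budget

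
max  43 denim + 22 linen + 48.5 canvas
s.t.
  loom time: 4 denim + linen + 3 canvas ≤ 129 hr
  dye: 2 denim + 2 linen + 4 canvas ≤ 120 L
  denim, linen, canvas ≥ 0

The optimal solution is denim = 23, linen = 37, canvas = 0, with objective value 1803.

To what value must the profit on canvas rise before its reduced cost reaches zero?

51

Both loom time and dye are binding at x*.
From A_Bᵀ y = c: 4·y_loom time + 2·y_dye = 43; 1·y_loom time + 2·y_dye = 22.
Solving: y_loom time = 7, y_dye = 7.5.
canvas enters the basis when its profit ≥ yᵀa₃ = 7·3 + 7.5·4 = 51.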